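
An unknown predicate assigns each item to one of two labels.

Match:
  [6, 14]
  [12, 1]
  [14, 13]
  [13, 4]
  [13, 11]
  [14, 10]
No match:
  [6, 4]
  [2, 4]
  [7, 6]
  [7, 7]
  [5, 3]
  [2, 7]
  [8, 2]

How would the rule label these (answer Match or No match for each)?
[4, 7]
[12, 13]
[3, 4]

The simplest hypothesis consistent with all the labels is: max ≥ 10.

No match, Match, No match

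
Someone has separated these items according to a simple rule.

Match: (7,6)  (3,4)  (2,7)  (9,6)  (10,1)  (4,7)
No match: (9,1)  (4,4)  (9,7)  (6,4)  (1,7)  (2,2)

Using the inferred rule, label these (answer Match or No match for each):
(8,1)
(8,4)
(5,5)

The distinguishing property — sum is odd — holds for all the 'Match' cases and none of the 'No match' cases.

Match, No match, No match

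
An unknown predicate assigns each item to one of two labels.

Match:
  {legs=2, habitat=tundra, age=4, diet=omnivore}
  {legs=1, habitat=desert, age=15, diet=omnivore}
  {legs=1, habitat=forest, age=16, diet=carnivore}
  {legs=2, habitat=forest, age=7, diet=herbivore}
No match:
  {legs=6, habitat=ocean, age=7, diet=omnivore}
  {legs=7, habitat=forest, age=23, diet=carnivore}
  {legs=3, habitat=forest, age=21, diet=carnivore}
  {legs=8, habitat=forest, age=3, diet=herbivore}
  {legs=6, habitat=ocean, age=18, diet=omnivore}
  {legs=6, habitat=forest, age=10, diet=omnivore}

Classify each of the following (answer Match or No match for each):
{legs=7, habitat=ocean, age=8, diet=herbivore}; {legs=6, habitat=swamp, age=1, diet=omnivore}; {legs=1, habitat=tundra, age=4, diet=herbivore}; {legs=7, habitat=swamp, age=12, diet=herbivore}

No match, No match, Match, No match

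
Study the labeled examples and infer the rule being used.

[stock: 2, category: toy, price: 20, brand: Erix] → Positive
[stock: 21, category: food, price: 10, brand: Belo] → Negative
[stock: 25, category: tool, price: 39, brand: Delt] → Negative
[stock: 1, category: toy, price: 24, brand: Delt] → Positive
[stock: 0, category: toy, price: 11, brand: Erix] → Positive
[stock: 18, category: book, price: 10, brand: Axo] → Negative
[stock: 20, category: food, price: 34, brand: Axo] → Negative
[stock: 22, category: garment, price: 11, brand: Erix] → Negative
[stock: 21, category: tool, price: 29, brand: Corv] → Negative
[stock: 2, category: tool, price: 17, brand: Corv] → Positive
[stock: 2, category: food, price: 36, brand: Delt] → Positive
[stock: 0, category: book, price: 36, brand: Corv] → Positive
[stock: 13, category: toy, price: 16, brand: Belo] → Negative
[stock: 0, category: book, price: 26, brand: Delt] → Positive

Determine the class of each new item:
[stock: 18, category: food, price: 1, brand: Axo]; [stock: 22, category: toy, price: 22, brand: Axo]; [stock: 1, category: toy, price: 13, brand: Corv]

The rule appears to be: stock ≤ 2.
[stock: 18, category: food, price: 1, brand: Axo] → stock = 18 → Negative. [stock: 22, category: toy, price: 22, brand: Axo] → stock = 22 → Negative. [stock: 1, category: toy, price: 13, brand: Corv] → stock = 1 → Positive.

Negative, Negative, Positive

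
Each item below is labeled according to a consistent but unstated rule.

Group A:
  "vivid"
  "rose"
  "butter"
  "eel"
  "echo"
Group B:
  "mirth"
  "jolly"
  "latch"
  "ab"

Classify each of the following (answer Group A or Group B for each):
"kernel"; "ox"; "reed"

'Group A' ⟺ has ≥ 2 vowels.
"kernel" → 2 vowels → Group A. "ox" → 1 vowel → Group B. "reed" → 2 vowels → Group A.

Group A, Group B, Group A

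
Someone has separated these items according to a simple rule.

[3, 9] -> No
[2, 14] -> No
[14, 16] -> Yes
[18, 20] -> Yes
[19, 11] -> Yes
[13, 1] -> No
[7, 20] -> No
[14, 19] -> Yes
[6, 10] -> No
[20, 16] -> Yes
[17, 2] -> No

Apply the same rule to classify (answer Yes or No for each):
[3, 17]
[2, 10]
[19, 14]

The pattern is that an item is 'Yes' exactly when: sum ≥ 30.
[3, 17] → 3+17 = 20 → No.
[2, 10] → 2+10 = 12 → No.
[19, 14] → 19+14 = 33 → Yes.

No, No, Yes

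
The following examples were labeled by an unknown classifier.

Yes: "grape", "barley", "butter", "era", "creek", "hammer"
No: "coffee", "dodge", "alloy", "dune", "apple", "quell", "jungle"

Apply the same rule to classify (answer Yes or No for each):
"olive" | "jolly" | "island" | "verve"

Every 'Yes' example satisfies: contains 'r'. None of the 'No' examples do.
"olive": no 'r', doesn't match → No.
"jolly": no 'r', doesn't match → No.
"island": no 'r', doesn't match → No.
"verve": has 'r', matches → Yes.

No, No, No, Yes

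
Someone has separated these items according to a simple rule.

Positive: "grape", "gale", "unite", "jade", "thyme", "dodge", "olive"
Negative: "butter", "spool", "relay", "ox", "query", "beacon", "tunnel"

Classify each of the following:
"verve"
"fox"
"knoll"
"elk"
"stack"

Every 'Positive' example satisfies: ends with 'e'. None of the 'Negative' examples do.
"verve": ends with 'e', matches → Positive. "fox": ends with 'x', doesn't match → Negative. "knoll": ends with 'l', doesn't match → Negative. "elk": ends with 'k', doesn't match → Negative. "stack": ends with 'k', doesn't match → Negative.

Positive, Negative, Negative, Negative, Negative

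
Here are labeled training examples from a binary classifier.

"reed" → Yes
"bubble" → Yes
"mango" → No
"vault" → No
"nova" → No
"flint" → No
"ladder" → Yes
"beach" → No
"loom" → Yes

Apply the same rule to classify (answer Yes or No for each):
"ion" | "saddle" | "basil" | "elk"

The classifier is using: has a double letter.
"ion": No (no doubled letter). "saddle": Yes ('dd' doubled). "basil": No (no doubled letter). "elk": No (no doubled letter).

No, Yes, No, No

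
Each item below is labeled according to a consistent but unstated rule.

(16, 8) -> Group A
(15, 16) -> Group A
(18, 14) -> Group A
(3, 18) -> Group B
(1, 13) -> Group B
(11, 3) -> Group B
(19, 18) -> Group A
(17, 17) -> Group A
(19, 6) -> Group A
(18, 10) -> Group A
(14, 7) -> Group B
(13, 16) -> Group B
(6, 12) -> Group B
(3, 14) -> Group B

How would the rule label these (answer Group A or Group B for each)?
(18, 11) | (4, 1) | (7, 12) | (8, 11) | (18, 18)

Group A, Group B, Group B, Group B, Group A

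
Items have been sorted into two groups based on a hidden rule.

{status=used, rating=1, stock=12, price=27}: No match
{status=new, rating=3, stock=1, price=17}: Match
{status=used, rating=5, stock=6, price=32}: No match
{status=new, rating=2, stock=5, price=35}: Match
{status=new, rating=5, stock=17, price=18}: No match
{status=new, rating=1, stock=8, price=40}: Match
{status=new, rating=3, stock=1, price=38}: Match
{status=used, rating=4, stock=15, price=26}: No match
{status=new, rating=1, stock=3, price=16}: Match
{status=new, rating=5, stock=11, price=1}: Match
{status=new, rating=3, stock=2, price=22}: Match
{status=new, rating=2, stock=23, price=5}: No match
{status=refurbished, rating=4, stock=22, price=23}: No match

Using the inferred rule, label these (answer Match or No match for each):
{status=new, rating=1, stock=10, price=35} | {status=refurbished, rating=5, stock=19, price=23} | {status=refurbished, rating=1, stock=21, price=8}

The pattern is that an item is 'Match' exactly when: status is new AND stock ≤ 11.
{status=new, rating=1, stock=10, price=35} — status is new, stock = 10, hence Match.
{status=refurbished, rating=5, stock=19, price=23} — status is refurbished, stock = 19, hence No match.
{status=refurbished, rating=1, stock=21, price=8} — status is refurbished, stock = 21, hence No match.

Match, No match, No match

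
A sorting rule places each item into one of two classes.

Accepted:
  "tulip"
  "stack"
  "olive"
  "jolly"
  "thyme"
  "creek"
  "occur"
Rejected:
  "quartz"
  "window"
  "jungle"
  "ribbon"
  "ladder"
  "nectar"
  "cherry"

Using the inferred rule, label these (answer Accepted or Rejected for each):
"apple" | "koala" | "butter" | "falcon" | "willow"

Accepted, Accepted, Rejected, Rejected, Rejected

The rule appears to be: odd length.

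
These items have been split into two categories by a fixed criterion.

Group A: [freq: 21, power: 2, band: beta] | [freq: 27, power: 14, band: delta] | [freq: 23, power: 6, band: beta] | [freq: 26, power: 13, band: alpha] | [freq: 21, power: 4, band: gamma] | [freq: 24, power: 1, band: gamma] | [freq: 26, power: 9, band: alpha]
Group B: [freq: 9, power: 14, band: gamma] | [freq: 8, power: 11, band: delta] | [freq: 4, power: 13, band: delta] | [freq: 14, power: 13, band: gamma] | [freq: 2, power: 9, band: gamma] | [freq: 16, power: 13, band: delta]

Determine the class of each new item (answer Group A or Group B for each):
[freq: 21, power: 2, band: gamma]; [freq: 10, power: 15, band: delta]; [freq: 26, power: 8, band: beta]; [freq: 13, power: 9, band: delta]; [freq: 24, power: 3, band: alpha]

All 'Group A' examples share one property — freq ≥ 21 — and every 'Group B' example lacks it.

Group A, Group B, Group A, Group B, Group A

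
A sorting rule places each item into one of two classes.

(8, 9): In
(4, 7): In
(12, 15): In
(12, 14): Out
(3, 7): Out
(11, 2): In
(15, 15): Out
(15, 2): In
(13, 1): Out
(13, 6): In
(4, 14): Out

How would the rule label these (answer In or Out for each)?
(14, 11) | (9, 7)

The pattern is that an item is 'In' exactly when: sum is odd.
(14, 11): In (14+11 = 25). (9, 7): Out (9+7 = 16).

In, Out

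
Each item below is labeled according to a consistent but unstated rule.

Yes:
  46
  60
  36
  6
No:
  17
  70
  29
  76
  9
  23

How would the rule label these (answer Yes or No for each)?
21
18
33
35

Every 'Yes' example satisfies: even AND at most 60. None of the 'No' examples do.
21 — 21 is odd, 21 ≤ 60, hence No.
18 — 18 is even, 18 ≤ 60, hence Yes.
33 — 33 is odd, 33 ≤ 60, hence No.
35 — 35 is odd, 35 ≤ 60, hence No.

No, Yes, No, No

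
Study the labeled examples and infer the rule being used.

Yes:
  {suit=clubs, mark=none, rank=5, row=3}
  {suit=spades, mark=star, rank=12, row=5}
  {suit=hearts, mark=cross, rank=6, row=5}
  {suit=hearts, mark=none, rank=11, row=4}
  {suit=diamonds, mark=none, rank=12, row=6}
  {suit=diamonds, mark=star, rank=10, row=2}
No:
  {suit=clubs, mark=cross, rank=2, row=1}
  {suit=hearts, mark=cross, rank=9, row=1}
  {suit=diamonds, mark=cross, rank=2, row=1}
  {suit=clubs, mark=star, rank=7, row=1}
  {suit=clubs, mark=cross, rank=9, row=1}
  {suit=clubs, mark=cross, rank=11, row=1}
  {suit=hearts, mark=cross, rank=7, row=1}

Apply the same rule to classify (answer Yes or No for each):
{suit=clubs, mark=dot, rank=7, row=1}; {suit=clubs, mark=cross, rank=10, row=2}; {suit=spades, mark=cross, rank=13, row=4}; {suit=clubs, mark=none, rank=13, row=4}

No, Yes, Yes, Yes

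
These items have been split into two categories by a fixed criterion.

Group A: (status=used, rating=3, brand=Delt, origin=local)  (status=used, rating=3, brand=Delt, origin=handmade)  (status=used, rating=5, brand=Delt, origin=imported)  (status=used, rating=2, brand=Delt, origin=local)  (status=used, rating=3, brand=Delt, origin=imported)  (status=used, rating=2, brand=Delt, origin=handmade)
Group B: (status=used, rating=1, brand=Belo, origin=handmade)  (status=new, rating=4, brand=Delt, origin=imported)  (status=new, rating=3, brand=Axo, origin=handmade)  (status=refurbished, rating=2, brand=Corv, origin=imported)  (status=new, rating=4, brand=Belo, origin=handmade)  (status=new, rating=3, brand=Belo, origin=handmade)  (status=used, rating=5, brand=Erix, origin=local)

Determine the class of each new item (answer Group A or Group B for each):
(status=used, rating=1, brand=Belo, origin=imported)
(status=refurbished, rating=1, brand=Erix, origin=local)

Group B, Group B

'Group A' ⟺ status is used AND brand is Delt.
Group B: (status=used, rating=1, brand=Belo, origin=imported), since status is used, brand is Belo. Group B: (status=refurbished, rating=1, brand=Erix, origin=local), since status is refurbished, brand is Erix.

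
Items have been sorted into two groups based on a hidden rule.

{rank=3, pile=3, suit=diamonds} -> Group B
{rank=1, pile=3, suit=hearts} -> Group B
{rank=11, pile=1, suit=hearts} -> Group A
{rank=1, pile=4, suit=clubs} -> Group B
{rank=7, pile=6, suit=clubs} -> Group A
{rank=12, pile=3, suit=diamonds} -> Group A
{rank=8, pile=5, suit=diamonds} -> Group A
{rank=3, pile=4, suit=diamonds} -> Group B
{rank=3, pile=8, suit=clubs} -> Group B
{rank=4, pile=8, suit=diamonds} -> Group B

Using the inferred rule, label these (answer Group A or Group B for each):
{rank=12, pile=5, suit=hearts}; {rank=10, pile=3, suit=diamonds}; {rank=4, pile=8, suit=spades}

Group A, Group A, Group B

The distinguishing property — rank ≥ 7 — holds for all the 'Group A' cases and none of the 'Group B' cases.
{rank=12, pile=5, suit=hearts}: rank = 12 — meets the rule, so Group A.
{rank=10, pile=3, suit=diamonds}: rank = 10 — meets the rule, so Group A.
{rank=4, pile=8, suit=spades}: rank = 4 — lacks this property, so Group B.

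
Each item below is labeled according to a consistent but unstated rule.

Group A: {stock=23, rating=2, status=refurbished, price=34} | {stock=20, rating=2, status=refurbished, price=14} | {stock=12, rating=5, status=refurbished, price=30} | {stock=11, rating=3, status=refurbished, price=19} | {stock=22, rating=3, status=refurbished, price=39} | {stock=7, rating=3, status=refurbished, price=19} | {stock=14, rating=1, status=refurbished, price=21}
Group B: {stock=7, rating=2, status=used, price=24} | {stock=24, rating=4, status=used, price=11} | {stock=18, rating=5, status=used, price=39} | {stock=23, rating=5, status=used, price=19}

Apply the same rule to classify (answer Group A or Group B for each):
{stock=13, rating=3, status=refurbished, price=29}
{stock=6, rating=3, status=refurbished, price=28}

The common property of the 'Group A' items is: status is refurbished. No 'Group B' item has it.

Group A, Group A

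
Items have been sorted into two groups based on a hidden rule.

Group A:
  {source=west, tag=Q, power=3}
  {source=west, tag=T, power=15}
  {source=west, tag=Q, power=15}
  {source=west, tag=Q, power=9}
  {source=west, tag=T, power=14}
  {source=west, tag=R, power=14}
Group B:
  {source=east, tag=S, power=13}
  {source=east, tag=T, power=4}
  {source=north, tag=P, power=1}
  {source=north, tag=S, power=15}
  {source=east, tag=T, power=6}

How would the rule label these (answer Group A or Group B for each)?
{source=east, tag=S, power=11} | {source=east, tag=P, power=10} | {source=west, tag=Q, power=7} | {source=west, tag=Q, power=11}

Group B, Group B, Group A, Group A

The classifier is using: source is west.
{source=east, tag=S, power=11} → source is east → Group B. {source=east, tag=P, power=10} → source is east → Group B. {source=west, tag=Q, power=7} → source is west → Group A. {source=west, tag=Q, power=11} → source is west → Group A.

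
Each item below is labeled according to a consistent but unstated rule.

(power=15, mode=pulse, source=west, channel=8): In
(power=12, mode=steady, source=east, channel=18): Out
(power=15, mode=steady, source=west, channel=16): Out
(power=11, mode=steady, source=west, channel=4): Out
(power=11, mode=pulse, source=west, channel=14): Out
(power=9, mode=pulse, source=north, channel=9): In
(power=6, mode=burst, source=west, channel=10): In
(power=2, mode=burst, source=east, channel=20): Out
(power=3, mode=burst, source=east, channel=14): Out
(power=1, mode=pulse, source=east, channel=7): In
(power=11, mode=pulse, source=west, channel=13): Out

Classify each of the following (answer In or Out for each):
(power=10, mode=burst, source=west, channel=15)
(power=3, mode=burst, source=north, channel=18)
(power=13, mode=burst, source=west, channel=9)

The distinguishing property — channel ≥ 7 AND channel ≤ 10 — holds for all the 'In' cases and none of the 'Out' cases.
(power=10, mode=burst, source=west, channel=15): Out (channel = 15). (power=3, mode=burst, source=north, channel=18): Out (channel = 18). (power=13, mode=burst, source=west, channel=9): In (channel = 9).

Out, Out, In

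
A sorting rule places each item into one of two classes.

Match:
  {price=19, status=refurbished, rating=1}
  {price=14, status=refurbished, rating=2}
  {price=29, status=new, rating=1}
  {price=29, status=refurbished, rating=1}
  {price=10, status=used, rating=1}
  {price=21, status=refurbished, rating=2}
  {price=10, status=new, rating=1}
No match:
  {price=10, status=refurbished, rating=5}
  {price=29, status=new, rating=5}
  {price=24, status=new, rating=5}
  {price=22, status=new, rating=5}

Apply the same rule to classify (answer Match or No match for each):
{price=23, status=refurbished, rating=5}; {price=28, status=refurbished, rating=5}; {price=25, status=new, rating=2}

No match, No match, Match

Rule: rating ≤ 2. This holds for each 'Match' example and fails for each 'No match' one.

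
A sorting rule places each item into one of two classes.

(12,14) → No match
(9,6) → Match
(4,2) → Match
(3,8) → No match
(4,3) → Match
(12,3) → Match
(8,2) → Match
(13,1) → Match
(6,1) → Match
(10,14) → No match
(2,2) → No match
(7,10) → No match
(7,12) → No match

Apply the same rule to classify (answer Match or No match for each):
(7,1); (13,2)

Looking at the examples, the only property every 'Match' case has and every 'No match' case lacks is: first > second.
(7,1) — 7 > 1, hence Match. (13,2) — 13 > 2, hence Match.

Match, Match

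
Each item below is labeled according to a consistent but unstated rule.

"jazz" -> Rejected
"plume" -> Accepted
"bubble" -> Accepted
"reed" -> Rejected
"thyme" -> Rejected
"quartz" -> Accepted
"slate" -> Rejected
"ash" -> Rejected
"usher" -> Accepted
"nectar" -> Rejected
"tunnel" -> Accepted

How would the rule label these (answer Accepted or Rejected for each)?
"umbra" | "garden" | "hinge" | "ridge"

Accepted, Rejected, Rejected, Rejected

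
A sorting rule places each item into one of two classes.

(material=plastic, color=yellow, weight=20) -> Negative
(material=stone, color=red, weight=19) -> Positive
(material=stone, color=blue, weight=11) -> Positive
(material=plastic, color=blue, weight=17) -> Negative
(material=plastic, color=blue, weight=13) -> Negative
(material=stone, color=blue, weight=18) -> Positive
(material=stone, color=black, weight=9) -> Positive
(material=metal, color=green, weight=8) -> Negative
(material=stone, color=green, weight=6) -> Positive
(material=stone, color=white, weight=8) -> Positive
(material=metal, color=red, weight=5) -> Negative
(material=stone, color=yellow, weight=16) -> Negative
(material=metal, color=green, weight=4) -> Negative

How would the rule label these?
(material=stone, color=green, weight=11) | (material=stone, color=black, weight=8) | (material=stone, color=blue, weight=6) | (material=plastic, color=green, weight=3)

All 'Positive' examples share one property — material is stone AND weight ≠ 16 — and every 'Negative' example lacks it.
Positive: (material=stone, color=green, weight=11), since material is stone, weight = 11. Positive: (material=stone, color=black, weight=8), since material is stone, weight = 8. Positive: (material=stone, color=blue, weight=6), since material is stone, weight = 6. Negative: (material=plastic, color=green, weight=3), since material is plastic, weight = 3.

Positive, Positive, Positive, Negative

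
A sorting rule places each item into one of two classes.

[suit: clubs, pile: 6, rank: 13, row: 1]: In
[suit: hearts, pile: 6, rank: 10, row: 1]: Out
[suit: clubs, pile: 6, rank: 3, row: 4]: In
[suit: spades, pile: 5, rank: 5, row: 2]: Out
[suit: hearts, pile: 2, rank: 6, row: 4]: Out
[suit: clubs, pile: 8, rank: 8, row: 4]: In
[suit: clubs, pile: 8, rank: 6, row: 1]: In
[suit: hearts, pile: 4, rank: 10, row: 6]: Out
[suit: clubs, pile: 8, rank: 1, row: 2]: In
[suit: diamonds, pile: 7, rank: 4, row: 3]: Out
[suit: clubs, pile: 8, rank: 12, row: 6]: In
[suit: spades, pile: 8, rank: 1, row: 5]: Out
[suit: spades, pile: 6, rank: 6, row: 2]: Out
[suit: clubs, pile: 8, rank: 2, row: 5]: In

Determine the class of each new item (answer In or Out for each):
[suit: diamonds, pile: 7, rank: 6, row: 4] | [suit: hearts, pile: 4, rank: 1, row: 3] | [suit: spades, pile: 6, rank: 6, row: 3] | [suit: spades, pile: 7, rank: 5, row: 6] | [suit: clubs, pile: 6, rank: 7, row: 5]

One predicate separates the groups cleanly: suit is clubs.
[suit: diamonds, pile: 7, rank: 6, row: 4]: suit is diamonds, doesn't match → Out. [suit: hearts, pile: 4, rank: 1, row: 3]: suit is hearts, doesn't match → Out. [suit: spades, pile: 6, rank: 6, row: 3]: suit is spades, doesn't match → Out. [suit: spades, pile: 7, rank: 5, row: 6]: suit is spades, doesn't match → Out. [suit: clubs, pile: 6, rank: 7, row: 5]: suit is clubs, passes → In.

Out, Out, Out, Out, In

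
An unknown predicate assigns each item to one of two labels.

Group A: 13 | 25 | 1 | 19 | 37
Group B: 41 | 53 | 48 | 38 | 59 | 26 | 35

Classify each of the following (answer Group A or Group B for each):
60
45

The distinguishing property — ≡ 1 (mod 3) — holds for all the 'Group A' cases and none of the 'Group B' cases.
60 → 60 mod 3 = 0 → Group B.
45 → 45 mod 3 = 0 → Group B.

Group B, Group B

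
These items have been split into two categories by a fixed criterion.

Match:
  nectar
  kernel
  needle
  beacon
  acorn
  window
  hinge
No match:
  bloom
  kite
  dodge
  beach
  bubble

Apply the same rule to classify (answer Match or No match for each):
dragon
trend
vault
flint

Match, Match, No match, Match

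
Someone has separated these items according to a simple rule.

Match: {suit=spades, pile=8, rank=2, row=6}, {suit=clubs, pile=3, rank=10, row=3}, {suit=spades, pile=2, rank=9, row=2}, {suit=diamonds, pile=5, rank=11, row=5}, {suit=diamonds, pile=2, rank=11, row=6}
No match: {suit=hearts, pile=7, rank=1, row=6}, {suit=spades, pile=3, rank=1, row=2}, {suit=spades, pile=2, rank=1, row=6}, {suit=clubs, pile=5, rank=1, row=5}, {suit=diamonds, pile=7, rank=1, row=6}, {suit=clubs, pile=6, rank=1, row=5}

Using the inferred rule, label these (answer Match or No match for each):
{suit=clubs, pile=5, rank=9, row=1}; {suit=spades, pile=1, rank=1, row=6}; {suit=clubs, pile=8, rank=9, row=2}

Match, No match, Match

One predicate separates the groups cleanly: rank ≥ 2.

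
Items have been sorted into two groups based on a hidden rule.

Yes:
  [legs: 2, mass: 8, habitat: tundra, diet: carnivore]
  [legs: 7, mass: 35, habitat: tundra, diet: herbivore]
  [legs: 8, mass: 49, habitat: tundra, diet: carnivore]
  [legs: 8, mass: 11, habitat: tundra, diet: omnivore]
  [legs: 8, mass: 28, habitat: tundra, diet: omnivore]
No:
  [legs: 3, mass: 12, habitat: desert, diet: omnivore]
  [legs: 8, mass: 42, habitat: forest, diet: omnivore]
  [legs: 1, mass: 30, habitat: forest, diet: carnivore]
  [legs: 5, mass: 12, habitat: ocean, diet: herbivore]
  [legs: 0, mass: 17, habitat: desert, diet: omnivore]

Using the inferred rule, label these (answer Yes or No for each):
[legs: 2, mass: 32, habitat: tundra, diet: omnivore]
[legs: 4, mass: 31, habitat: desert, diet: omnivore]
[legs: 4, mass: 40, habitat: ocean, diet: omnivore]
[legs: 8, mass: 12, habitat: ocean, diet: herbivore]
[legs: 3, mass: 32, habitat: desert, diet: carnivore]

A rule that fits every label: habitat is tundra — true of each 'Yes' example, false of each 'No' one.

Yes, No, No, No, No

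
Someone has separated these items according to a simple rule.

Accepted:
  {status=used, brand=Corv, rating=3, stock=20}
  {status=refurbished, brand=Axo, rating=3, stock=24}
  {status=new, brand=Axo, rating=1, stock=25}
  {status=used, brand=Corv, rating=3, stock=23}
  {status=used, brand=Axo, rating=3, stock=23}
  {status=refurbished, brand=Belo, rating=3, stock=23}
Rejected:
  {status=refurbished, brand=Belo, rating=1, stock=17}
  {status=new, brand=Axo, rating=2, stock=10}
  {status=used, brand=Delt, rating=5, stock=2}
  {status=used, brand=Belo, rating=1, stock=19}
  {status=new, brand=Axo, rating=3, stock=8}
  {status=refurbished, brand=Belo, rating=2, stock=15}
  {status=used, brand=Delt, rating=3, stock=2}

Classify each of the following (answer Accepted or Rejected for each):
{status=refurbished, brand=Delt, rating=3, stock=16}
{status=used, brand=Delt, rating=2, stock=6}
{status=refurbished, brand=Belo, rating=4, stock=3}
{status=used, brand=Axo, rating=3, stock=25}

Rejected, Rejected, Rejected, Accepted

One predicate separates the groups cleanly: stock ≥ 20.
{status=refurbished, brand=Delt, rating=3, stock=16}: Rejected (stock = 16).
{status=used, brand=Delt, rating=2, stock=6}: Rejected (stock = 6).
{status=refurbished, brand=Belo, rating=4, stock=3}: Rejected (stock = 3).
{status=used, brand=Axo, rating=3, stock=25}: Accepted (stock = 25).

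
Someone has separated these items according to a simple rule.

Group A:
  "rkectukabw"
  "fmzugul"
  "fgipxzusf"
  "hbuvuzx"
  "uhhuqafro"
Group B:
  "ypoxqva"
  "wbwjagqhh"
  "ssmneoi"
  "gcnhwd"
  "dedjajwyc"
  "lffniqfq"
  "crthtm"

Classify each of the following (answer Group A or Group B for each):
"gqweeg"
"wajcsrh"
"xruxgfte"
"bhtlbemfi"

Group B, Group B, Group A, Group B

The common property of the 'Group A' items is: contains 'u'. No 'Group B' item has it.
"gqweeg": no 'u', does not fit → Group B.
"wajcsrh": no 'u', does not fit → Group B.
"xruxgfte": has 'u', meets the rule → Group A.
"bhtlbemfi": no 'u', does not fit → Group B.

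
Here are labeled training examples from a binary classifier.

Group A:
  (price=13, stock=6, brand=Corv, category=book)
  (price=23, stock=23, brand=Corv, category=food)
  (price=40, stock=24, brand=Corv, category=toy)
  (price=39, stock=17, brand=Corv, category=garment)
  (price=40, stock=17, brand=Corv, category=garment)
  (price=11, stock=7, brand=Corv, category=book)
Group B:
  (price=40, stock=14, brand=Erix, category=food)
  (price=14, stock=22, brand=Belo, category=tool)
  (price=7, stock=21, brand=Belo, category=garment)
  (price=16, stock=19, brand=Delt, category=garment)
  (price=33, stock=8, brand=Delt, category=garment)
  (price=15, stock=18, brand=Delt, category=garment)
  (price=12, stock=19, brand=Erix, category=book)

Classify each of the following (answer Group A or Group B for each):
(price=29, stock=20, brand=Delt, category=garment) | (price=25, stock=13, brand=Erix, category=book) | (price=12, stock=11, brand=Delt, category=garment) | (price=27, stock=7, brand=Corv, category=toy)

Rule: brand is Corv. This holds for each 'Group A' example and fails for each 'Group B' one.
(price=29, stock=20, brand=Delt, category=garment): brand is Delt, doesn't match → Group B. (price=25, stock=13, brand=Erix, category=book): brand is Erix, doesn't match → Group B. (price=12, stock=11, brand=Delt, category=garment): brand is Delt, doesn't match → Group B. (price=27, stock=7, brand=Corv, category=toy): brand is Corv, meets the rule → Group A.

Group B, Group B, Group B, Group A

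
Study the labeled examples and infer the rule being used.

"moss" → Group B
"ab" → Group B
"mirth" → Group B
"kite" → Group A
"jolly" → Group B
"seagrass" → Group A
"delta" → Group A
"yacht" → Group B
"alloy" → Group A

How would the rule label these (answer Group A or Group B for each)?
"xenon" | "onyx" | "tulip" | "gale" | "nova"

Group A, Group B, Group A, Group A, Group A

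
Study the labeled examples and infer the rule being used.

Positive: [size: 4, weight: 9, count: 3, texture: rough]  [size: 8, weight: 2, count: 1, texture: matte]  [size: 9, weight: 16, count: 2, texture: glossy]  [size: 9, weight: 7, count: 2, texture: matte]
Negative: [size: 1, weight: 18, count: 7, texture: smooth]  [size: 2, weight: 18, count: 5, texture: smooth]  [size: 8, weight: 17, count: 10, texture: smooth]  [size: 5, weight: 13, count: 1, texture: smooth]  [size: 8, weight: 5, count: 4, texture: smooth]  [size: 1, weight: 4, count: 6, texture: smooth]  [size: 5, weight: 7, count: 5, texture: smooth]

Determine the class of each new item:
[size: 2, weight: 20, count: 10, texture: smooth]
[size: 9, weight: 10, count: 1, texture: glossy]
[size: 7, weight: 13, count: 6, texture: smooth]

The simplest hypothesis consistent with all the labels is: texture is not smooth.
Negative: [size: 2, weight: 20, count: 10, texture: smooth], since texture is smooth.
Positive: [size: 9, weight: 10, count: 1, texture: glossy], since texture is glossy.
Negative: [size: 7, weight: 13, count: 6, texture: smooth], since texture is smooth.

Negative, Positive, Negative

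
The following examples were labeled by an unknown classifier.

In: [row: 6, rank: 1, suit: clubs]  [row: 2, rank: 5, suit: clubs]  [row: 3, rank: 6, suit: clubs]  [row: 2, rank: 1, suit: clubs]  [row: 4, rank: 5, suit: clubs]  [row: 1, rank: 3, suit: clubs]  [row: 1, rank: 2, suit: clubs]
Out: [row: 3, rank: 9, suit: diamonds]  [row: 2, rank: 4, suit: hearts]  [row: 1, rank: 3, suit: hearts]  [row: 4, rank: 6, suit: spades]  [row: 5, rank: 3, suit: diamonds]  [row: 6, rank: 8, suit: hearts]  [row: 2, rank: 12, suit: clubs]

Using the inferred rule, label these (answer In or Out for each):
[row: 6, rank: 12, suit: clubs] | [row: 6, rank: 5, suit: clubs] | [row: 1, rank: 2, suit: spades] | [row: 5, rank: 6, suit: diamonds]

The pattern is that an item is 'In' exactly when: suit is clubs AND rank ≤ 6.
[row: 6, rank: 12, suit: clubs]: suit is clubs, rank = 12 — fails this test, so Out. [row: 6, rank: 5, suit: clubs]: suit is clubs, rank = 5 — checks out, so In. [row: 1, rank: 2, suit: spades]: suit is spades, rank = 2 — fails this test, so Out. [row: 5, rank: 6, suit: diamonds]: suit is diamonds, rank = 6 — fails this test, so Out.

Out, In, Out, Out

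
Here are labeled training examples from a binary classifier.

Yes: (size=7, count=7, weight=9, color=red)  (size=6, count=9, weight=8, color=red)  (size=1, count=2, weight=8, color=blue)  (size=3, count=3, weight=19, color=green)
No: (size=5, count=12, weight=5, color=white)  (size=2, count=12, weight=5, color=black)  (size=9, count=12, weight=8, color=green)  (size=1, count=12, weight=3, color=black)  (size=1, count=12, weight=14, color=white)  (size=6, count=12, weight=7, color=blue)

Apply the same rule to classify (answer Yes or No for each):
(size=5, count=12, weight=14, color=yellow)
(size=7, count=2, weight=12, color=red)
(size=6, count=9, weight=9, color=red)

No, Yes, Yes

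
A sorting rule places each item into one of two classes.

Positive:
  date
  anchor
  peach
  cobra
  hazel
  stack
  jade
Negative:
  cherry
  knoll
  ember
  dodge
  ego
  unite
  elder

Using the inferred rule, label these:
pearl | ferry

Positive, Negative

The classifier is using: contains 'a'.
pearl → has 'a' → Positive. ferry → no 'a' → Negative.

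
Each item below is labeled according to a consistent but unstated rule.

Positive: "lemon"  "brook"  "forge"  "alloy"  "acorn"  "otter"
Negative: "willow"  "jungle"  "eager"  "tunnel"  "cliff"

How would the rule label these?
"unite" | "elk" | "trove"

Negative, Negative, Positive

The simplest hypothesis consistent with all the labels is: odd length AND contains 'o'.
Negative: "unite", since length 5, no 'o'.
Negative: "elk", since length 3, no 'o'.
Positive: "trove", since length 5, has 'o'.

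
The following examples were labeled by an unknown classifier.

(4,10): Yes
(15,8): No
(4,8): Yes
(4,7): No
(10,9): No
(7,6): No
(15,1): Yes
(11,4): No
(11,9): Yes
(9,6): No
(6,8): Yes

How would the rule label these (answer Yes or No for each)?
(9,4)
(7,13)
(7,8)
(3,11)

Every 'Yes' example satisfies: sum is even. None of the 'No' examples do.

No, Yes, No, Yes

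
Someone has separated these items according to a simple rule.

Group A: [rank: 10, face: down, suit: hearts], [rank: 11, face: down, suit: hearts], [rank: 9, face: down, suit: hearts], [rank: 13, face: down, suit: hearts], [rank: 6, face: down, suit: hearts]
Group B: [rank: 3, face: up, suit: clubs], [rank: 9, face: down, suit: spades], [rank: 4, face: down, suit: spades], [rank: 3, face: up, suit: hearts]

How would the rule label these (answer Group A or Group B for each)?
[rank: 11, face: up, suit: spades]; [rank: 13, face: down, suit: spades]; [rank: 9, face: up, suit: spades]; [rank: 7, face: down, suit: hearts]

Group B, Group B, Group B, Group A

All 'Group A' examples share one property — face is down AND suit is hearts — and every 'Group B' example lacks it.
[rank: 11, face: up, suit: spades]: face is up, suit is spades, does not pass → Group B.
[rank: 13, face: down, suit: spades]: face is down, suit is spades, does not pass → Group B.
[rank: 9, face: up, suit: spades]: face is up, suit is spades, does not pass → Group B.
[rank: 7, face: down, suit: hearts]: face is down, suit is hearts, satisfies this → Group A.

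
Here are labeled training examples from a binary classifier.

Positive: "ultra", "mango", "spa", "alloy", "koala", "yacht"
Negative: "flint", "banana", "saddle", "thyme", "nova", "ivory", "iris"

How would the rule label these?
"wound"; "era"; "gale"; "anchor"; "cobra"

Negative, Positive, Negative, Negative, Positive

The simplest hypothesis consistent with all the labels is: odd length AND contains 'a'.
"wound" → length 5, no 'a' → Negative.
"era" → length 3, has 'a' → Positive.
"gale" → length 4, has 'a' → Negative.
"anchor" → length 6, has 'a' → Negative.
"cobra" → length 5, has 'a' → Positive.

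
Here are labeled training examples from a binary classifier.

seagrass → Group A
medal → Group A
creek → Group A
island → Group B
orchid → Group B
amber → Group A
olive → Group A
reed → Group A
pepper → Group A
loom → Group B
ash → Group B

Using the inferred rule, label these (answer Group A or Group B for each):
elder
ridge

All 'Group A' examples share one property — contains 'e' — and every 'Group B' example lacks it.
elder: has 'e', satisfies this → Group A. ridge: has 'e', satisfies this → Group A.

Group A, Group A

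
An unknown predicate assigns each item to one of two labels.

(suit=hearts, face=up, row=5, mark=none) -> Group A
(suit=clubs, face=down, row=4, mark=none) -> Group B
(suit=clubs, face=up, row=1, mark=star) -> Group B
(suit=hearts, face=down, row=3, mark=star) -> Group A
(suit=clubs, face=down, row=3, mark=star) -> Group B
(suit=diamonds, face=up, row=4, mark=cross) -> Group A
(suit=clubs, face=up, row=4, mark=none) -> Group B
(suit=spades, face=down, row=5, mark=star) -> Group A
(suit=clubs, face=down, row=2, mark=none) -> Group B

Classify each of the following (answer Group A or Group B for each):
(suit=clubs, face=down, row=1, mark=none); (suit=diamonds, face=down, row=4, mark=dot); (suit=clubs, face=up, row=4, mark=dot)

'Group A' ⟺ suit is not clubs.

Group B, Group A, Group B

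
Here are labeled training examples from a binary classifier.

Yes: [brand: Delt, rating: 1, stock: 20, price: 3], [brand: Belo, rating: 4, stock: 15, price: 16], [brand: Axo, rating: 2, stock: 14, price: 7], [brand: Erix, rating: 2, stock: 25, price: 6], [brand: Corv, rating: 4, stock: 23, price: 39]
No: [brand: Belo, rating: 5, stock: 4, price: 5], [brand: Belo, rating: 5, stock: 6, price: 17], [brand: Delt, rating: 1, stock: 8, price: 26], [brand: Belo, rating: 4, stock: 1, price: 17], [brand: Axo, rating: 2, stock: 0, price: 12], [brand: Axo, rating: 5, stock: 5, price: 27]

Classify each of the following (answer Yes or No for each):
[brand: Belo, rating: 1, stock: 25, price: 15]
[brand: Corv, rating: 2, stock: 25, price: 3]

Every 'Yes' example satisfies: stock ≥ 14. None of the 'No' examples do.

Yes, Yes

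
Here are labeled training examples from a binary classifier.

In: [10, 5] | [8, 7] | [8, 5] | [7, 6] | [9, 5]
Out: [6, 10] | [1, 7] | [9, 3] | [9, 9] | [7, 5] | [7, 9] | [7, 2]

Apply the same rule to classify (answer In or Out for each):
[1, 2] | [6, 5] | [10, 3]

Every 'In' example satisfies: first > second AND sum ≥ 13. None of the 'Out' examples do.
[1, 2] → 1 < 2, 1+2 = 3 → Out.
[6, 5] → 6 > 5, 6+5 = 11 → Out.
[10, 3] → 10 > 3, 10+3 = 13 → In.

Out, Out, In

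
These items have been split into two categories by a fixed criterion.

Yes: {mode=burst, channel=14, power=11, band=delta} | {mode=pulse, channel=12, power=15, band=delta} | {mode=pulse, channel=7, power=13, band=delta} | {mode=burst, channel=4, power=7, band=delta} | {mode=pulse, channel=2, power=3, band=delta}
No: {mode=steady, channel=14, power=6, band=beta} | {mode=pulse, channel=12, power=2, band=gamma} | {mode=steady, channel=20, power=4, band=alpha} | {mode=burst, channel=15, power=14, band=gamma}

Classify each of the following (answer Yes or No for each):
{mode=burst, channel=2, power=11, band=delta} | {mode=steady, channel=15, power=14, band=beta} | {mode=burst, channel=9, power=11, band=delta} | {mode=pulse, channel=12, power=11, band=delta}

Yes, No, Yes, Yes

Every 'Yes' example satisfies: band is delta. None of the 'No' examples do.
{mode=burst, channel=2, power=11, band=delta}: Yes (band is delta).
{mode=steady, channel=15, power=14, band=beta}: No (band is beta).
{mode=burst, channel=9, power=11, band=delta}: Yes (band is delta).
{mode=pulse, channel=12, power=11, band=delta}: Yes (band is delta).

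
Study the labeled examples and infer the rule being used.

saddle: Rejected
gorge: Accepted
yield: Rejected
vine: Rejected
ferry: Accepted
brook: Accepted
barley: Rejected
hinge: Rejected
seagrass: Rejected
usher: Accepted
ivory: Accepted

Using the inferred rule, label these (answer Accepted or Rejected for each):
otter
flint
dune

Accepted, Rejected, Rejected

One predicate separates the groups cleanly: odd length AND contains 'r'.
otter: Accepted (length 5, has 'r'). flint: Rejected (length 5, no 'r'). dune: Rejected (length 4, no 'r').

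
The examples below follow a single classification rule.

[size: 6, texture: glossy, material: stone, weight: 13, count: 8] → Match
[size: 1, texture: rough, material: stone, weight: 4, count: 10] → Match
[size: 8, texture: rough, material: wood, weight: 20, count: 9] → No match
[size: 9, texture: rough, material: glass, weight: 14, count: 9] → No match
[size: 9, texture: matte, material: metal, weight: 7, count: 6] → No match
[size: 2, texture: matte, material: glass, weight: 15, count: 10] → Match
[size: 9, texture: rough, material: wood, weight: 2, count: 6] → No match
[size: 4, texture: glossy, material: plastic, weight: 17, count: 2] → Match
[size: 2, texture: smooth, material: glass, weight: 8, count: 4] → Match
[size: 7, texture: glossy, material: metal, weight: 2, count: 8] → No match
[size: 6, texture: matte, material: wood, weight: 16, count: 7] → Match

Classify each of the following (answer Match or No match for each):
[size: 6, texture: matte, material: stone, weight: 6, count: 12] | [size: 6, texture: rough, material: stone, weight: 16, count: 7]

All 'Match' examples share one property — size ≤ 6 — and every 'No match' example lacks it.
[size: 6, texture: matte, material: stone, weight: 6, count: 12] — size = 6, hence Match.
[size: 6, texture: rough, material: stone, weight: 16, count: 7] — size = 6, hence Match.

Match, Match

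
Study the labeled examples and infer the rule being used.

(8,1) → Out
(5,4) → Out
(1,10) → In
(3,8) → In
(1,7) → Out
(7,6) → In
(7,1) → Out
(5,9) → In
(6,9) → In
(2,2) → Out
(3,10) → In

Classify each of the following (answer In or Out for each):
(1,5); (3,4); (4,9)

A rule that fits every label: sum ≥ 11 — true of each 'In' example, false of each 'Out' one.
(1,5) — 1+5 = 6, hence Out.
(3,4) — 3+4 = 7, hence Out.
(4,9) — 4+9 = 13, hence In.

Out, Out, In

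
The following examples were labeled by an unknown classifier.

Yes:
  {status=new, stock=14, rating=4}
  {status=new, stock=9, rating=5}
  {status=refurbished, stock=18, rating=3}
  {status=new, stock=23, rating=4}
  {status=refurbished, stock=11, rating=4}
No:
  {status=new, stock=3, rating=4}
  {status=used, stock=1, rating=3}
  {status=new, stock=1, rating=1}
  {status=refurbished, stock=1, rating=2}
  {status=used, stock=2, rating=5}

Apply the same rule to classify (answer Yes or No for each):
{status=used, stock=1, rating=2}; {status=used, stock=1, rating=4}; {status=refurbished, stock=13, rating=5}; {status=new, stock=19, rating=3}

No, No, Yes, Yes

The common property of the 'Yes' items is: stock ≥ 9. No 'No' item has it.
{status=used, stock=1, rating=2}: stock = 1, does not satisfy this → No.
{status=used, stock=1, rating=4}: stock = 1, does not satisfy this → No.
{status=refurbished, stock=13, rating=5}: stock = 13, meets the rule → Yes.
{status=new, stock=19, rating=3}: stock = 19, meets the rule → Yes.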